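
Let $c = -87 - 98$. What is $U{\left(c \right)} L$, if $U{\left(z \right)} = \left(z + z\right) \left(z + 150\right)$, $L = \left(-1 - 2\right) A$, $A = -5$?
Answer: $194250$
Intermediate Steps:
$L = 15$ ($L = \left(-1 - 2\right) \left(-5\right) = \left(-3\right) \left(-5\right) = 15$)
$c = -185$ ($c = -87 - 98 = -185$)
$U{\left(z \right)} = 2 z \left(150 + z\right)$
$U{\left(c \right)} L = 2 \left(-185\right) \left(150 - 185\right) 15 = 2 \left(-185\right) \left(-35\right) 15 = 12950 \cdot 15 = 194250$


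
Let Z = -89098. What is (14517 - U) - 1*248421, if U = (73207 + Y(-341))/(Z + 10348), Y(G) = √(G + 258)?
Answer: -18419866793/78750 + I*√83/78750 ≈ -2.339e+5 + 0.00011569*I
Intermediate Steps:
Y(G) = √(258 + G)
U = -73207/78750 - I*√83/78750 (U = (73207 + √(258 - 341))/(-89098 + 10348) = (73207 + √(-83))/(-78750) = (73207 + I*√83)*(-1/78750) = -73207/78750 - I*√83/78750 ≈ -0.92961 - 0.00011569*I)
(14517 - U) - 1*248421 = (14517 - (-73207/78750 - I*√83/78750)) - 1*248421 = (14517 + (73207/78750 + I*√83/78750)) - 248421 = (1143286957/78750 + I*√83/78750) - 248421 = -18419866793/78750 + I*√83/78750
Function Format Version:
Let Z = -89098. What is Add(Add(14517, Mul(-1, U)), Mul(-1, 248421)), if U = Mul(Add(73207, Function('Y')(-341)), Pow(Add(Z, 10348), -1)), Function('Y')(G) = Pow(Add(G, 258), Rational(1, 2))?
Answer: Add(Rational(-18419866793, 78750), Mul(Rational(1, 78750), I, Pow(83, Rational(1, 2)))) ≈ Add(-2.3390e+5, Mul(0.00011569, I))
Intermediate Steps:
Function('Y')(G) = Pow(Add(258, G), Rational(1, 2))
U = Add(Rational(-73207, 78750), Mul(Rational(-1, 78750), I, Pow(83, Rational(1, 2)))) (U = Mul(Add(73207, Pow(Add(258, -341), Rational(1, 2))), Pow(Add(-89098, 10348), -1)) = Mul(Add(73207, Pow(-83, Rational(1, 2))), Pow(-78750, -1)) = Mul(Add(73207, Mul(I, Pow(83, Rational(1, 2)))), Rational(-1, 78750)) = Add(Rational(-73207, 78750), Mul(Rational(-1, 78750), I, Pow(83, Rational(1, 2)))) ≈ Add(-0.92961, Mul(-0.00011569, I)))
Add(Add(14517, Mul(-1, U)), Mul(-1, 248421)) = Add(Add(14517, Mul(-1, Add(Rational(-73207, 78750), Mul(Rational(-1, 78750), I, Pow(83, Rational(1, 2)))))), Mul(-1, 248421)) = Add(Add(14517, Add(Rational(73207, 78750), Mul(Rational(1, 78750), I, Pow(83, Rational(1, 2))))), -248421) = Add(Add(Rational(1143286957, 78750), Mul(Rational(1, 78750), I, Pow(83, Rational(1, 2)))), -248421) = Add(Rational(-18419866793, 78750), Mul(Rational(1, 78750), I, Pow(83, Rational(1, 2))))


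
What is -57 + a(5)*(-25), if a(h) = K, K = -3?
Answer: 18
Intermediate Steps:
a(h) = -3
-57 + a(5)*(-25) = -57 - 3*(-25) = -57 + 75 = 18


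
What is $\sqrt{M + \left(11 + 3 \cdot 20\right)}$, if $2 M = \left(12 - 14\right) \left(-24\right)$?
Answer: $\sqrt{95} \approx 9.7468$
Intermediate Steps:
$M = 24$ ($M = \frac{\left(12 - 14\right) \left(-24\right)}{2} = \frac{\left(-2\right) \left(-24\right)}{2} = \frac{1}{2} \cdot 48 = 24$)
$\sqrt{M + \left(11 + 3 \cdot 20\right)} = \sqrt{24 + \left(11 + 3 \cdot 20\right)} = \sqrt{24 + \left(11 + 60\right)} = \sqrt{24 + 71} = \sqrt{95}$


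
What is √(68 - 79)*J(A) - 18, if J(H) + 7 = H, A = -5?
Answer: -18 - 12*I*√11 ≈ -18.0 - 39.799*I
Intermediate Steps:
J(H) = -7 + H
√(68 - 79)*J(A) - 18 = √(68 - 79)*(-7 - 5) - 18 = √(-11)*(-12) - 18 = (I*√11)*(-12) - 18 = -12*I*√11 - 18 = -18 - 12*I*√11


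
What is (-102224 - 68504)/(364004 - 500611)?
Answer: 170728/136607 ≈ 1.2498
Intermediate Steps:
(-102224 - 68504)/(364004 - 500611) = -170728/(-136607) = -170728*(-1/136607) = 170728/136607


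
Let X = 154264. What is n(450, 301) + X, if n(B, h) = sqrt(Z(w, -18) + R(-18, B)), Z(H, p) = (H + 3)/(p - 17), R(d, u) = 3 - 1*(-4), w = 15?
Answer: 154264 + sqrt(7945)/35 ≈ 1.5427e+5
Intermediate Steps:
R(d, u) = 7 (R(d, u) = 3 + 4 = 7)
Z(H, p) = (3 + H)/(-17 + p)
n(B, h) = sqrt(7945)/35 (n(B, h) = sqrt((3 + 15)/(-17 - 18) + 7) = sqrt(18/(-35) + 7) = sqrt(-1/35*18 + 7) = sqrt(-18/35 + 7) = sqrt(227/35) = sqrt(7945)/35)
n(450, 301) + X = sqrt(7945)/35 + 154264 = 154264 + sqrt(7945)/35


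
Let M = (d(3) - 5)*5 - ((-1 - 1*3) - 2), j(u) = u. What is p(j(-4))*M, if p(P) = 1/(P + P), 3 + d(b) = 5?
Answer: 9/8 ≈ 1.1250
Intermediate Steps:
d(b) = 2 (d(b) = -3 + 5 = 2)
p(P) = 1/(2*P)
M = -9 (M = (2 - 5)*5 - ((-1 - 1*3) - 2) = -3*5 - ((-1 - 3) - 2) = -15 - (-4 - 2) = -15 - 1*(-6) = -15 + 6 = -9)
p(j(-4))*M = ((½)/(-4))*(-9) = ((½)*(-¼))*(-9) = -⅛*(-9) = 9/8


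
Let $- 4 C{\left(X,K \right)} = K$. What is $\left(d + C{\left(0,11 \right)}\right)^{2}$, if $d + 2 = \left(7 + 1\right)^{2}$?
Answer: $\frac{56169}{16} \approx 3510.6$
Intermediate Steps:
$d = 62$ ($d = -2 + \left(7 + 1\right)^{2} = -2 + 8^{2} = -2 + 64 = 62$)
$C{\left(X,K \right)} = - \frac{K}{4}$
$\left(d + C{\left(0,11 \right)}\right)^{2} = \left(62 - \frac{11}{4}\right)^{2} = \left(\frac{237}{4}\right)^{2} = \frac{56169}{16}$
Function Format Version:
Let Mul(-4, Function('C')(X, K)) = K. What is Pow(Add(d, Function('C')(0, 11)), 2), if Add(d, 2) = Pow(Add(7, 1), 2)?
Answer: Rational(56169, 16) ≈ 3510.6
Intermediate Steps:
d = 62 (d = Add(-2, Pow(Add(7, 1), 2)) = Add(-2, Pow(8, 2)) = Add(-2, 64) = 62)
Function('C')(X, K) = Mul(Rational(-1, 4), K)
Pow(Add(d, Function('C')(0, 11)), 2) = Pow(Add(62, Mul(Rational(-1, 4), 11)), 2) = Pow(Add(62, Rational(-11, 4)), 2) = Pow(Rational(237, 4), 2) = Rational(56169, 16)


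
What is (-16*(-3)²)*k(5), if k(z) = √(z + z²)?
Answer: -144*√30 ≈ -788.72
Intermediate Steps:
(-16*(-3)²)*k(5) = (-16*(-3)²)*√(5*(1 + 5)) = (-16*9)*√(5*6) = -144*√30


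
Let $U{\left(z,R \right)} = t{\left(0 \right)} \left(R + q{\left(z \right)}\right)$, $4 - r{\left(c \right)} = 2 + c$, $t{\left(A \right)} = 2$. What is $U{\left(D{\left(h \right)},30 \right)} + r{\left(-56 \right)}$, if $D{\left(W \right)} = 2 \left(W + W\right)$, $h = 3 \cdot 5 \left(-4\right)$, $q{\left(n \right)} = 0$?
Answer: $118$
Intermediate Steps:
$r{\left(c \right)} = 2 - c$ ($r{\left(c \right)} = 4 - \left(2 + c\right) = 2 - c$)
$h = -60$ ($h = 15 \left(-4\right) = -60$)
$D{\left(W \right)} = 4 W$ ($D{\left(W \right)} = 2 \cdot 2 W = 4 W$)
$U{\left(z,R \right)} = 2 R$ ($U{\left(z,R \right)} = 2 \left(R + 0\right) = 2 R$)
$U{\left(D{\left(h \right)},30 \right)} + r{\left(-56 \right)} = 2 \cdot 30 + \left(2 - -56\right) = 60 + \left(2 + 56\right) = 60 + 58 = 118$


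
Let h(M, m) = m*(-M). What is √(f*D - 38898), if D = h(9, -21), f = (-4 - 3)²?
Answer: 3*I*√3293 ≈ 172.15*I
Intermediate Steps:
f = 49 (f = (-7)² = 49)
h(M, m) = -M*m
D = 189 (D = -1*9*(-21) = 189)
√(f*D - 38898) = √(49*189 - 38898) = √(9261 - 38898) = √(-29637) = 3*I*√3293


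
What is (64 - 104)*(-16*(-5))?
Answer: -3200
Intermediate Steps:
(64 - 104)*(-16*(-5)) = -40*80 = -3200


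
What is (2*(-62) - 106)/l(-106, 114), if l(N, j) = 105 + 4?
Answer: -230/109 ≈ -2.1101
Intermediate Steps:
l(N, j) = 109
(2*(-62) - 106)/l(-106, 114) = (2*(-62) - 106)/109 = (-124 - 106)*(1/109) = -230*1/109 = -230/109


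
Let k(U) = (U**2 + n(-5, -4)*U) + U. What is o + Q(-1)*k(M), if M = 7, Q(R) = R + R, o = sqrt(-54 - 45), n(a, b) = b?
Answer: -56 + 3*I*sqrt(11) ≈ -56.0 + 9.9499*I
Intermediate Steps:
o = 3*I*sqrt(11) (o = sqrt(-99) = 3*I*sqrt(11) ≈ 9.9499*I)
Q(R) = 2*R
k(U) = U**2 - 3*U (k(U) = (U**2 - 4*U) + U = U**2 - 3*U)
o + Q(-1)*k(M) = 3*I*sqrt(11) + (2*(-1))*(7*(-3 + 7)) = 3*I*sqrt(11) - 14*4 = 3*I*sqrt(11) - 2*28 = 3*I*sqrt(11) - 56 = -56 + 3*I*sqrt(11)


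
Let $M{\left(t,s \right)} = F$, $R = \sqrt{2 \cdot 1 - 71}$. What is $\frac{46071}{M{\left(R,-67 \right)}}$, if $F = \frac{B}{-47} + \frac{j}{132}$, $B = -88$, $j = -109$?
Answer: $\frac{285824484}{6493} \approx 44020.0$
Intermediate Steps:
$F = \frac{6493}{6204}$ ($F = - \frac{88}{-47} - \frac{109}{132} = \left(-88\right) \left(- \frac{1}{47}\right) - \frac{109}{132} = \frac{88}{47} - \frac{109}{132} = \frac{6493}{6204} \approx 1.0466$)
$R = i \sqrt{69}$ ($R = \sqrt{2 - 71} = \sqrt{-69} = i \sqrt{69} \approx 8.3066 i$)
$M{\left(t,s \right)} = \frac{6493}{6204}$
$\frac{46071}{M{\left(R,-67 \right)}} = \frac{46071}{\frac{6493}{6204}} = 46071 \cdot \frac{6204}{6493} = \frac{285824484}{6493}$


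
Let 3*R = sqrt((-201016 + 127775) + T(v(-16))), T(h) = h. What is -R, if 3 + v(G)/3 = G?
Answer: -I*sqrt(73298)/3 ≈ -90.245*I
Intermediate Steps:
v(G) = -9 + 3*G
R = I*sqrt(73298)/3 (R = sqrt((-201016 + 127775) + (-9 + 3*(-16)))/3 = sqrt(-73241 + (-9 - 48))/3 = sqrt(-73241 - 57)/3 = sqrt(-73298)/3 = (I*sqrt(73298))/3 = I*sqrt(73298)/3 ≈ 90.245*I)
-R = -I*sqrt(73298)/3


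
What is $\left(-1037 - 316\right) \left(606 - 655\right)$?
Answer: $66297$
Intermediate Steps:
$\left(-1037 - 316\right) \left(606 - 655\right) = - 1353 \left(606 - 655\right) = \left(-1353\right) \left(-49\right) = 66297$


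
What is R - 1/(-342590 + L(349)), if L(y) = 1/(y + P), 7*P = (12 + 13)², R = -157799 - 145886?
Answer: -319193012523337/1051066113 ≈ -3.0369e+5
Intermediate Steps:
R = -303685
P = 625/7 (P = (12 + 13)²/7 = (⅐)*25² = (⅐)*625 = 625/7 ≈ 89.286)
L(y) = 1/(625/7 + y) (L(y) = 1/(y + 625/7) = 1/(625/7 + y))
R - 1/(-342590 + L(349)) = -303685 - 1/(-342590 + 7/(625 + 7*349)) = -303685 - 1/(-342590 + 7/(625 + 2443)) = -303685 - 1/(-342590 + 7/3068) = -303685 - 1/(-1051066113/3068) = -303685 - 1*(-3068/1051066113) = -303685 + 3068/1051066113 = -319193012523337/1051066113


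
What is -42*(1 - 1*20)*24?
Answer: 19152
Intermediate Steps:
-42*(1 - 1*20)*24 = -42*(1 - 20)*24 = -42*(-19)*24 = 798*24 = 19152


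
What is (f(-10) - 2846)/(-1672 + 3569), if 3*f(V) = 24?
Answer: -2838/1897 ≈ -1.4960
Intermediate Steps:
f(V) = 8 (f(V) = (⅓)*24 = 8)
(f(-10) - 2846)/(-1672 + 3569) = (8 - 2846)/(-1672 + 3569) = -2838/1897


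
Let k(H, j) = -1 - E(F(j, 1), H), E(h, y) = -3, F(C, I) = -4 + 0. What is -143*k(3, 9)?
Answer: -286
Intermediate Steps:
F(C, I) = -4
k(H, j) = 2 (k(H, j) = -1 - 1*(-3) = -1 + 3 = 2)
-143*k(3, 9) = -143*2 = -286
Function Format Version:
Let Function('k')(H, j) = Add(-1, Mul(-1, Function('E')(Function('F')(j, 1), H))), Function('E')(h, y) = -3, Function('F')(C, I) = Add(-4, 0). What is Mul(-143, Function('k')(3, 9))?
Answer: -286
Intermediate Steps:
Function('F')(C, I) = -4
Function('k')(H, j) = 2 (Function('k')(H, j) = Add(-1, Mul(-1, -3)) = Add(-1, 3) = 2)
Mul(-143, Function('k')(3, 9)) = Mul(-143, 2) = -286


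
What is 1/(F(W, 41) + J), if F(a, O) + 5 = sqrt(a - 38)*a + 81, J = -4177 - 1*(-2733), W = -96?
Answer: I/(24*(-57*I + 4*sqrt(134))) ≈ -0.00044039 + 0.00035774*I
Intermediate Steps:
J = -1444 (J = -4177 + 2733 = -1444)
F(a, O) = 76 + a*sqrt(-38 + a) (F(a, O) = -5 + (sqrt(a - 38)*a + 81) = -5 + (sqrt(-38 + a)*a + 81) = -5 + (a*sqrt(-38 + a) + 81) = -5 + (81 + a*sqrt(-38 + a)) = 76 + a*sqrt(-38 + a))
1/(F(W, 41) + J) = 1/((76 - 96*sqrt(-38 - 96)) - 1444) = 1/((76 - 96*I*sqrt(134)) - 1444) = 1/(-1368 - 96*I*sqrt(134))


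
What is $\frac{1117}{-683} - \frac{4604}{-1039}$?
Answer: $\frac{1983969}{709637} \approx 2.7958$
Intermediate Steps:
$\frac{1117}{-683} - \frac{4604}{-1039} = 1117 \left(- \frac{1}{683}\right) - - \frac{4604}{1039} = - \frac{1117}{683} + \frac{4604}{1039} = \frac{1983969}{709637}$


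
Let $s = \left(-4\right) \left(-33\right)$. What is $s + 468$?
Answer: $600$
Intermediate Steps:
$s = 132$
$s + 468 = 132 + 468 = 600$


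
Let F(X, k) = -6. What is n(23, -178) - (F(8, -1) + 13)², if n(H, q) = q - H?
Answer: -250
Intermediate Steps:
n(23, -178) - (F(8, -1) + 13)² = (-178 - 1*23) - (-6 + 13)² = (-178 - 23) - 1*7² = -201 - 1*49 = -201 - 49 = -250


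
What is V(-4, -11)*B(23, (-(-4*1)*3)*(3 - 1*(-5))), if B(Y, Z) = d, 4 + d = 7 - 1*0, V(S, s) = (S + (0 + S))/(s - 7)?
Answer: 4/3 ≈ 1.3333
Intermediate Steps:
V(S, s) = 2*S/(-7 + s) (V(S, s) = (S + S)/(-7 + s) = (2*S)/(-7 + s) = 2*S/(-7 + s))
d = 3 (d = -4 + (7 - 1*0) = -4 + (7 + 0) = -4 + 7 = 3)
B(Y, Z) = 3
V(-4, -11)*B(23, (-(-4*1)*3)*(3 - 1*(-5))) = (2*(-4)/(-7 - 11))*3 = (2*(-4)/(-18))*3 = (2*(-4)*(-1/18))*3 = (4/9)*3 = 4/3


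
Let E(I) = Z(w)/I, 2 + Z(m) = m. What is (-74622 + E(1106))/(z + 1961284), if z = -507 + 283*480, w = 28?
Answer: -41265953/1159429201 ≈ -0.035592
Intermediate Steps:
Z(m) = -2 + m
z = 135333 (z = -507 + 135840 = 135333)
E(I) = 26/I (E(I) = (-2 + 28)/I = 26/I)
(-74622 + E(1106))/(z + 1961284) = (-74622 + 26/1106)/(135333 + 1961284) = (-74622 + 26*(1/1106))/2096617 = (-74622 + 13/553)*(1/2096617) = -41265953/553*1/2096617 = -41265953/1159429201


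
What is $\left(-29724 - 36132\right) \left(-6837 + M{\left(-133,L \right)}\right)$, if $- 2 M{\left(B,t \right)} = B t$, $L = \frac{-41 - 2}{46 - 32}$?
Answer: $463708560$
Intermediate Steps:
$L = - \frac{43}{14}$ ($L = - \frac{43}{46 - 32} = - \frac{43}{14} \approx -3.0714$)
$M{\left(B,t \right)} = - \frac{B t}{2}$
$\left(-29724 - 36132\right) \left(-6837 + M{\left(-133,L \right)}\right) = \left(-29724 - 36132\right) \left(-6837 - \left(- \frac{133}{2}\right) \left(- \frac{43}{14}\right)\right) = - 65856 \left(-6837 - \frac{817}{4}\right) = \left(-65856\right) \left(- \frac{28165}{4}\right) = 463708560$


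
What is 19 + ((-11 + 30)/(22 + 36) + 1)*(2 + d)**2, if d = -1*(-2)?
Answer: 1167/29 ≈ 40.241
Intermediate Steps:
d = 2
19 + ((-11 + 30)/(22 + 36) + 1)*(2 + d)**2 = 19 + ((-11 + 30)/(22 + 36) + 1)*(2 + 2)**2 = 19 + (19/58 + 1)*4**2 = 19 + (19*(1/58) + 1)*16 = 19 + (19/58 + 1)*16 = 19 + (77/58)*16 = 19 + 616/29 = 1167/29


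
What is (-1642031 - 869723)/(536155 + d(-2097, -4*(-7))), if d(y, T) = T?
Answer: -2511754/536183 ≈ -4.6845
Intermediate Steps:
(-1642031 - 869723)/(536155 + d(-2097, -4*(-7))) = (-1642031 - 869723)/(536155 - 4*(-7)) = -2511754/(536155 + 28) = -2511754/536183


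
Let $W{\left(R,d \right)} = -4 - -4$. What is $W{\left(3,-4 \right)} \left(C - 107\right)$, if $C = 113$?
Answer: $0$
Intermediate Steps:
$W{\left(R,d \right)} = 0$ ($W{\left(R,d \right)} = -4 + 4 = 0$)
$W{\left(3,-4 \right)} \left(C - 107\right) = 0 \left(113 - 107\right) = 0 \cdot 6 = 0$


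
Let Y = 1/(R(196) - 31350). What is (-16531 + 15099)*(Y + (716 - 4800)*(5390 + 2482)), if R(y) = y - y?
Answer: 721641310157516/15675 ≈ 4.6038e+10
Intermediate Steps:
R(y) = 0
Y = -1/31350 (Y = 1/(0 - 31350) = 1/(-31350) = -1/31350 ≈ -3.1898e-5)
(-16531 + 15099)*(Y + (716 - 4800)*(5390 + 2482)) = (-16531 + 15099)*(-1/31350 + (716 - 4800)*(5390 + 2482)) = -1432*(-1/31350 - 4084*7872) = -1432*(-1/31350 - 32149248) = -1432*(-1007878924801/31350) = 721641310157516/15675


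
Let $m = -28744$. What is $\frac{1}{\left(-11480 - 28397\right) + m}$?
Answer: $- \frac{1}{68621} \approx -1.4573 \cdot 10^{-5}$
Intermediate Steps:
$\frac{1}{\left(-11480 - 28397\right) + m} = \frac{1}{\left(-11480 - 28397\right) - 28744} = \frac{1}{-39877 - 28744} = \frac{1}{-68621} = - \frac{1}{68621}$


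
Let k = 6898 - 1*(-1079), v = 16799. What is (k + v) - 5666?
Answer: 19110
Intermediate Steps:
k = 7977 (k = 6898 + 1079 = 7977)
(k + v) - 5666 = (7977 + 16799) - 5666 = 24776 - 5666 = 19110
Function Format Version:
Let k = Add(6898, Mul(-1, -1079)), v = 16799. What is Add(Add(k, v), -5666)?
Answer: 19110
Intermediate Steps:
k = 7977 (k = Add(6898, 1079) = 7977)
Add(Add(k, v), -5666) = Add(Add(7977, 16799), -5666) = Add(24776, -5666) = 19110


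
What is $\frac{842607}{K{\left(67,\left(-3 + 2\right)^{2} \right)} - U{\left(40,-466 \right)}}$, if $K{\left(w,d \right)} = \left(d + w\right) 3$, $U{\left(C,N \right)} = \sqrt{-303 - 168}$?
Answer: $\frac{57297276}{14029} + \frac{280869 i \sqrt{471}}{14029} \approx 4084.2 + 434.5 i$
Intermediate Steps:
$U{\left(C,N \right)} = i \sqrt{471}$ ($U{\left(C,N \right)} = \sqrt{-471} = i \sqrt{471}$)
$K{\left(w,d \right)} = 3 d + 3 w$
$\frac{842607}{K{\left(67,\left(-3 + 2\right)^{2} \right)} - U{\left(40,-466 \right)}} = \frac{842607}{\left(3 \left(-3 + 2\right)^{2} + 3 \cdot 67\right) - i \sqrt{471}} = \frac{842607}{\left(3 \left(-1\right)^{2} + 201\right) - i \sqrt{471}} = \frac{842607}{\left(3 \cdot 1 + 201\right) - i \sqrt{471}} = \frac{842607}{\left(3 + 201\right) - i \sqrt{471}} = \frac{842607}{204 - i \sqrt{471}}$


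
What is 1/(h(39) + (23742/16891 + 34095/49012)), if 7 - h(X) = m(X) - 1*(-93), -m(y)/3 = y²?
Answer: 827861692/3708076336633 ≈ 0.00022326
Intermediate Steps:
m(y) = -3*y²
h(X) = -86 + 3*X² (h(X) = 7 - (-3*X² - 1*(-93)) = 7 - (-3*X² + 93) = 7 - (93 - 3*X²) = 7 + (-93 + 3*X²) = -86 + 3*X²)
1/(h(39) + (23742/16891 + 34095/49012)) = 1/((-86 + 3*39²) + (23742/16891 + 34095/49012)) = 1/((-86 + 3*1521) + (23742*(1/16891) + 34095*(1/49012))) = 1/((-86 + 4563) + (23742/16891 + 34095/49012)) = 1/(4477 + 1739541549/827861692) = 1/(3708076336633/827861692) = 827861692/3708076336633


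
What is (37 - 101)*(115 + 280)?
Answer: -25280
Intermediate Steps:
(37 - 101)*(115 + 280) = -64*395 = -25280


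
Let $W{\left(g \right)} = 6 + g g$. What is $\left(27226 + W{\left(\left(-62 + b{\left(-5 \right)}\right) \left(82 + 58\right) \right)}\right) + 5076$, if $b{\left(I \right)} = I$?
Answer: $88016708$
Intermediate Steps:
$W{\left(g \right)} = 6 + g^{2}$
$\left(27226 + W{\left(\left(-62 + b{\left(-5 \right)}\right) \left(82 + 58\right) \right)}\right) + 5076 = \left(27226 + \left(6 + \left(\left(-62 - 5\right) \left(82 + 58\right)\right)^{2}\right)\right) + 5076 = \left(27226 + \left(6 + \left(\left(-67\right) 140\right)^{2}\right)\right) + 5076 = \left(27226 + \left(6 + \left(-9380\right)^{2}\right)\right) + 5076 = \left(27226 + \left(6 + 87984400\right)\right) + 5076 = \left(27226 + 87984406\right) + 5076 = 88011632 + 5076 = 88016708$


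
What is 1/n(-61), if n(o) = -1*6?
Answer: -1/6 ≈ -0.16667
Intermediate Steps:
n(o) = -6
1/n(-61) = 1/(-6) = -1/6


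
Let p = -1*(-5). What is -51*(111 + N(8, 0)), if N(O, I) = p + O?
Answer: -6324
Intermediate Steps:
p = 5
N(O, I) = 5 + O
-51*(111 + N(8, 0)) = -51*(111 + (5 + 8)) = -51*(111 + 13) = -51*124 = -6324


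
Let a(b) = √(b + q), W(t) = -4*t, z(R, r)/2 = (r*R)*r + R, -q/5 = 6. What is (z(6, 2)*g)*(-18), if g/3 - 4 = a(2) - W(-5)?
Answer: 51840 - 6480*I*√7 ≈ 51840.0 - 17144.0*I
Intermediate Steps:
q = -30 (q = -5*6 = -30)
z(R, r) = 2*R + 2*R*r² (z(R, r) = 2*((r*R)*r + R) = 2*((R*r)*r + R) = 2*(R*r² + R) = 2*(R + R*r²) = 2*R + 2*R*r²)
a(b) = √(-30 + b) (a(b) = √(b - 30) = √(-30 + b))
g = -48 + 6*I*√7 (g = 12 + 3*(√(-30 + 2) - (-4)*(-5)) = 12 + 3*(√(-28) - 1*20) = 12 + 3*(2*I*√7 - 20) = 12 + 3*(-20 + 2*I*√7) = 12 + (-60 + 6*I*√7) = -48 + 6*I*√7 ≈ -48.0 + 15.875*I)
(z(6, 2)*g)*(-18) = ((2*6*(1 + 2²))*(-48 + 6*I*√7))*(-18) = ((2*6*(1 + 4))*(-48 + 6*I*√7))*(-18) = ((2*6*5)*(-48 + 6*I*√7))*(-18) = (60*(-48 + 6*I*√7))*(-18) = (-2880 + 360*I*√7)*(-18) = 51840 - 6480*I*√7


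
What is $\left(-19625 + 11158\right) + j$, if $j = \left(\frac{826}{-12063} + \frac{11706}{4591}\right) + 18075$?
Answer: $\frac{532240303976}{55381233} \approx 9610.5$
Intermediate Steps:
$j = \frac{1001153203787}{55381233}$ ($j = \left(826 \left(- \frac{1}{12063}\right) + 11706 \cdot \frac{1}{4591}\right) + 18075 = \left(- \frac{826}{12063} + \frac{11706}{4591}\right) + 18075 = \frac{137417312}{55381233} + 18075 = \frac{1001153203787}{55381233} \approx 18077.0$)
$\left(-19625 + 11158\right) + j = \left(-19625 + 11158\right) + \frac{1001153203787}{55381233} = -8467 + \frac{1001153203787}{55381233} = \frac{532240303976}{55381233}$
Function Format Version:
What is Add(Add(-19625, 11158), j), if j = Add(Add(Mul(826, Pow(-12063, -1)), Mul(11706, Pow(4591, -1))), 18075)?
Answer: Rational(532240303976, 55381233) ≈ 9610.5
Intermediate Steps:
j = Rational(1001153203787, 55381233) (j = Add(Add(Mul(826, Rational(-1, 12063)), Mul(11706, Rational(1, 4591))), 18075) = Add(Add(Rational(-826, 12063), Rational(11706, 4591)), 18075) = Add(Rational(137417312, 55381233), 18075) = Rational(1001153203787, 55381233) ≈ 18077.)
Add(Add(-19625, 11158), j) = Add(Add(-19625, 11158), Rational(1001153203787, 55381233)) = Add(-8467, Rational(1001153203787, 55381233)) = Rational(532240303976, 55381233)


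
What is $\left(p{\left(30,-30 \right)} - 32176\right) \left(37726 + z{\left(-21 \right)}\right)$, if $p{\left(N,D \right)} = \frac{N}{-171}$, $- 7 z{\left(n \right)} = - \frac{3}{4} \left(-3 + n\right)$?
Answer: $- \frac{69186352384}{57} \approx -1.2138 \cdot 10^{9}$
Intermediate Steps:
$z{\left(n \right)} = - \frac{9}{28} + \frac{3 n}{28}$ ($z{\left(n \right)} = - \frac{- \frac{3}{4} \left(-3 + n\right)}{7} = - \frac{\left(-3\right) \frac{1}{4} \left(-3 + n\right)}{7} = - \frac{\left(- \frac{3}{4}\right) \left(-3 + n\right)}{7} = - \frac{\frac{9}{4} - \frac{3 n}{4}}{7} = - \frac{9}{28} + \frac{3 n}{28}$)
$p{\left(N,D \right)} = - \frac{N}{171}$ ($p{\left(N,D \right)} = N \left(- \frac{1}{171}\right) = - \frac{N}{171}$)
$\left(p{\left(30,-30 \right)} - 32176\right) \left(37726 + z{\left(-21 \right)}\right) = \left(\left(- \frac{1}{171}\right) 30 - 32176\right) \left(37726 + \left(- \frac{9}{28} + \frac{3}{28} \left(-21\right)\right)\right) = \left(- \frac{10}{57} - 32176\right) \left(37726 - \frac{18}{7}\right) = - \frac{1834042 \left(37726 - \frac{18}{7}\right)}{57} = \left(- \frac{1834042}{57}\right) \frac{264064}{7} = - \frac{69186352384}{57}$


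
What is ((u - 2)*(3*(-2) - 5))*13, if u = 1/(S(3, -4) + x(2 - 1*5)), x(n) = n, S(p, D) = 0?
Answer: 1001/3 ≈ 333.67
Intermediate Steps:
u = -⅓ (u = 1/(0 + (2 - 1*5)) = 1/(0 + (2 - 5)) = 1/(0 - 3) = 1/(-3) = -⅓ ≈ -0.33333)
((u - 2)*(3*(-2) - 5))*13 = ((-⅓ - 2)*(3*(-2) - 5))*13 = -7*(-6 - 5)/3*13 = -7/3*(-11)*13 = (77/3)*13 = 1001/3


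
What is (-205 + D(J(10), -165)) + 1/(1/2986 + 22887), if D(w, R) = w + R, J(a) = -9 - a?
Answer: -26584483801/68340583 ≈ -389.00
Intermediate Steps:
D(w, R) = R + w
(-205 + D(J(10), -165)) + 1/(1/2986 + 22887) = (-205 + (-165 + (-9 - 1*10))) + 1/(1/2986 + 22887) = (-205 + (-165 + (-9 - 10))) + 1/(1/2986 + 22887) = (-205 + (-165 - 19)) + 1/(68340583/2986) = (-205 - 184) + 2986/68340583 = -389 + 2986/68340583 = -26584483801/68340583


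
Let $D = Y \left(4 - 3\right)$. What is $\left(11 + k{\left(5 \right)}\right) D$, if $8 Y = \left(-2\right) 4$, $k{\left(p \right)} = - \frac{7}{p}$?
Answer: $- \frac{48}{5} \approx -9.6$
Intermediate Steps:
$Y = -1$ ($Y = \frac{\left(-2\right) 4}{8} = \frac{1}{8} \left(-8\right) = -1$)
$D = -1$ ($D = - (4 - 3) = \left(-1\right) 1 = -1$)
$\left(11 + k{\left(5 \right)}\right) D = \left(11 - \frac{7}{5}\right) \left(-1\right) = \frac{48}{5} \left(-1\right) = - \frac{48}{5}$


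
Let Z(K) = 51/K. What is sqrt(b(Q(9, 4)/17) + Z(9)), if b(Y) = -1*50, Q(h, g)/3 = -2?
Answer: I*sqrt(399)/3 ≈ 6.6583*I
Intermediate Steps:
Q(h, g) = -6 (Q(h, g) = 3*(-2) = -6)
b(Y) = -50
sqrt(b(Q(9, 4)/17) + Z(9)) = sqrt(-50 + 51/9) = sqrt(-50 + 51*(1/9)) = sqrt(-50 + 17/3) = sqrt(-133/3) = I*sqrt(399)/3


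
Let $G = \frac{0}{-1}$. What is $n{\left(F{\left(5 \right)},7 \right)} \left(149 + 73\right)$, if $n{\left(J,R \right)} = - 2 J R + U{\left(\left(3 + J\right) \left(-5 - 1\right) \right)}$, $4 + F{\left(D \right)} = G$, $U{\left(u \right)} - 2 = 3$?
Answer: $13542$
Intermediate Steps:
$U{\left(u \right)} = 5$ ($U{\left(u \right)} = 2 + 3 = 5$)
$G = 0$ ($G = 0 \left(-1\right) = 0$)
$F{\left(D \right)} = -4$ ($F{\left(D \right)} = -4 + 0 = -4$)
$n{\left(J,R \right)} = 5 - 2 J R$ ($n{\left(J,R \right)} = - 2 J R + 5 = 5 - 2 J R$)
$n{\left(F{\left(5 \right)},7 \right)} \left(149 + 73\right) = \left(5 - \left(-8\right) 7\right) \left(149 + 73\right) = \left(5 + 56\right) 222 = 61 \cdot 222 = 13542$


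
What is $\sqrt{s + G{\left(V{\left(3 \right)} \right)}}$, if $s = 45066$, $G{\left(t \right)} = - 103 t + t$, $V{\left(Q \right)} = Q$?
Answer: $2 \sqrt{11190} \approx 211.57$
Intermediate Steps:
$G{\left(t \right)} = - 102 t$
$\sqrt{s + G{\left(V{\left(3 \right)} \right)}} = \sqrt{45066 - 306} = \sqrt{44760} = 2 \sqrt{11190}$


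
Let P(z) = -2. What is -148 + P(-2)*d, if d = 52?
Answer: -252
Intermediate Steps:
-148 + P(-2)*d = -148 - 2*52 = -148 - 104 = -252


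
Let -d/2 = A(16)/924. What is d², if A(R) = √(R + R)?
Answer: 8/53361 ≈ 0.00014992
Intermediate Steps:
A(R) = √2*√R (A(R) = √(2*R) = √2*√R)
d = -2*√2/231 (d = -2*√2*√16/924 = -2*√2*4/924 = -2*4*√2/924 = -2*√2/231 ≈ -0.012244)
d² = (-2*√2/231)² = 8/53361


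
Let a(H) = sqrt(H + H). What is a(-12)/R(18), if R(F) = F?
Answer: I*sqrt(6)/9 ≈ 0.27217*I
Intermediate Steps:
a(H) = sqrt(2)*sqrt(H) (a(H) = sqrt(2*H) = sqrt(2)*sqrt(H))
a(-12)/R(18) = (sqrt(2)*sqrt(-12))/18 = (sqrt(2)*(2*I*sqrt(3)))*(1/18) = (2*I*sqrt(6))*(1/18) = I*sqrt(6)/9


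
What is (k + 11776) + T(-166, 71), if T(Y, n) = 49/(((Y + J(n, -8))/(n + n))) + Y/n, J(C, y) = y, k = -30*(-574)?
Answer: 178846841/6177 ≈ 28954.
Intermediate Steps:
k = 17220
T(Y, n) = Y/n + 98*n/(-8 + Y) (T(Y, n) = 49/(((Y - 8)/(n + n))) + Y/n = 49/(((-8 + Y)/((2*n)))) + Y/n = 49/(((-8 + Y)*(1/(2*n)))) + Y/n = 49/(((-8 + Y)/(2*n))) + Y/n = 49*(2*n/(-8 + Y)) + Y/n = 98*n/(-8 + Y) + Y/n = Y/n + 98*n/(-8 + Y))
(k + 11776) + T(-166, 71) = (17220 + 11776) + ((-166)² - 8*(-166) + 98*71²)/(71*(-8 - 166)) = 28996 + (1/71)*(27556 + 1328 + 98*5041)/(-174) = 28996 + (1/71)*(-1/174)*(27556 + 1328 + 494018) = 28996 + (1/71)*(-1/174)*522902 = 28996 - 261451/6177 = 178846841/6177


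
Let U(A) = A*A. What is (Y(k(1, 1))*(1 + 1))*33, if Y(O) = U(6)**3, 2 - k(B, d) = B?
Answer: 3079296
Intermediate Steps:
k(B, d) = 2 - B
U(A) = A**2
Y(O) = 46656 (Y(O) = (6**2)**3 = 36**3 = 46656)
(Y(k(1, 1))*(1 + 1))*33 = (46656*(1 + 1))*33 = (46656*2)*33 = 93312*33 = 3079296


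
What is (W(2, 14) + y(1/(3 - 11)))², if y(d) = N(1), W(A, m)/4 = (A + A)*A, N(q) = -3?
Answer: 841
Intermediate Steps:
W(A, m) = 8*A² (W(A, m) = 4*((A + A)*A) = 4*((2*A)*A) = 4*(2*A²) = 8*A²)
y(d) = -3
(W(2, 14) + y(1/(3 - 11)))² = (8*2² - 3)² = (8*4 - 3)² = (32 - 3)² = 29² = 841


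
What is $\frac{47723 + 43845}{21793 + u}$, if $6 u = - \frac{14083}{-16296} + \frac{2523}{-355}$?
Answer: $\frac{3178369232640}{756409375297} \approx 4.2019$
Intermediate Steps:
$u = - \frac{36115343}{34710480}$ ($u = \frac{- \frac{14083}{-16296} + \frac{2523}{-355}}{6} = \frac{\left(-14083\right) \left(- \frac{1}{16296}\right) + 2523 \left(- \frac{1}{355}\right)}{6} = \frac{\frac{14083}{16296} - \frac{2523}{355}}{6} = \frac{1}{6} \left(- \frac{36115343}{5785080}\right) = - \frac{36115343}{34710480} \approx -1.0405$)
$\frac{47723 + 43845}{21793 + u} = \frac{47723 + 43845}{21793 - \frac{36115343}{34710480}} = \frac{91568}{\frac{756409375297}{34710480}} = 91568 \cdot \frac{34710480}{756409375297} = \frac{3178369232640}{756409375297}$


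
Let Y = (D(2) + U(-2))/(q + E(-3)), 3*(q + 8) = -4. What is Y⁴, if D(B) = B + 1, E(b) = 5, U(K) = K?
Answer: 81/28561 ≈ 0.0028360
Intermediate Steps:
q = -28/3 (q = -8 + (⅓)*(-4) = -8 - 4/3 = -28/3 ≈ -9.3333)
D(B) = 1 + B
Y = -3/13 (Y = ((1 + 2) - 2)/(-28/3 + 5) = (3 - 2)/(-13/3) = 1*(-3/13) = -3/13 ≈ -0.23077)
Y⁴ = (-3/13)⁴ = 81/28561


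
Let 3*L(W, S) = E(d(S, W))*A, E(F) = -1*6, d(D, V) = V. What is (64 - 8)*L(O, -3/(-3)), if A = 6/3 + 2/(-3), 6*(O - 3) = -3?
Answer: -448/3 ≈ -149.33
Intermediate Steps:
O = 5/2 (O = 3 + (1/6)*(-3) = 3 - 1/2 = 5/2 ≈ 2.5000)
A = 4/3 (A = 6*(1/3) + 2*(-1/3) = 2 - 2/3 = 4/3 ≈ 1.3333)
E(F) = -6
L(W, S) = -8/3 (L(W, S) = (-6*4/3)/3 = (1/3)*(-8) = -8/3)
(64 - 8)*L(O, -3/(-3)) = (64 - 8)*(-8/3) = 56*(-8/3) = -448/3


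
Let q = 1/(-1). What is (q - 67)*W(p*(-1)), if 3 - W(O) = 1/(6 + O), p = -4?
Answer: -986/5 ≈ -197.20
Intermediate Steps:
q = -1
W(O) = 3 - 1/(6 + O)
(q - 67)*W(p*(-1)) = (-1 - 67)*((17 + 3*(-4*(-1)))/(6 - 4*(-1))) = -68*(17 + 3*4)/(6 + 4) = -68*(17 + 12)/10 = -34*29/5 = -68*29/10 = -986/5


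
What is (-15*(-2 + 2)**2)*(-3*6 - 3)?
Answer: 0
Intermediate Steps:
(-15*(-2 + 2)**2)*(-3*6 - 3) = (-15*0**2)*(-18 - 3) = -15*0*(-21) = 0*(-21) = 0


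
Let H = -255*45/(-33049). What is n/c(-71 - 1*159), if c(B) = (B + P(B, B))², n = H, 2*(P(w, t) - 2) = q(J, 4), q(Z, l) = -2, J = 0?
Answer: 11475/1733122609 ≈ 6.6210e-6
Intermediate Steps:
P(w, t) = 1 (P(w, t) = 2 + (½)*(-2) = 2 - 1 = 1)
H = 11475/33049 (H = -11475*(-1/33049) = 11475/33049 ≈ 0.34721)
n = 11475/33049 ≈ 0.34721
c(B) = (1 + B)² (c(B) = (B + 1)² = (1 + B)²)
n/c(-71 - 1*159) = 11475/(33049*((1 + (-71 - 1*159))²)) = 11475/(33049*((1 + (-71 - 159))²)) = 11475/(33049*((1 - 230)²)) = 11475/(33049*((-229)²)) = (11475/33049)/52441 = (11475/33049)*(1/52441) = 11475/1733122609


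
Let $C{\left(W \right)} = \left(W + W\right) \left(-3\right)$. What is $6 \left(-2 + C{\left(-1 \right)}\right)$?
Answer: $24$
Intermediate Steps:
$C{\left(W \right)} = - 6 W$ ($C{\left(W \right)} = 2 W \left(-3\right) = - 6 W$)
$6 \left(-2 + C{\left(-1 \right)}\right) = 6 \left(-2 - -6\right) = 6 \left(-2 + 6\right) = 6 \cdot 4 = 24$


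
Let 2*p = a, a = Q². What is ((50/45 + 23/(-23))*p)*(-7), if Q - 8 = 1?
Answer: -63/2 ≈ -31.500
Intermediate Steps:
Q = 9 (Q = 8 + 1 = 9)
a = 81 (a = 9² = 81)
p = 81/2 (p = (½)*81 = 81/2 ≈ 40.500)
((50/45 + 23/(-23))*p)*(-7) = ((50/45 + 23/(-23))*(81/2))*(-7) = ((50*(1/45) + 23*(-1/23))*(81/2))*(-7) = ((10/9 - 1)*(81/2))*(-7) = ((⅑)*(81/2))*(-7) = (9/2)*(-7) = -63/2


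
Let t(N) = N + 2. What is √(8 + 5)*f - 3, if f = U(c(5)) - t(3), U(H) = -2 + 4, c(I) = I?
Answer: -3 - 3*√13 ≈ -13.817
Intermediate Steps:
U(H) = 2
t(N) = 2 + N
f = -3 (f = 2 - (2 + 3) = 2 - 1*5 = 2 - 5 = -3)
√(8 + 5)*f - 3 = √(8 + 5)*(-3) - 3 = √13*(-3) - 3 = -3*√13 - 3 = -3 - 3*√13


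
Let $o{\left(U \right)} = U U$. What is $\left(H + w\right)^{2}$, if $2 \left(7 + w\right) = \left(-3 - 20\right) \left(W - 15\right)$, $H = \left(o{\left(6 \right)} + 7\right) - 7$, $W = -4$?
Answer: $\frac{245025}{4} \approx 61256.0$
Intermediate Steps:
$o{\left(U \right)} = U^{2}$
$H = 36$ ($H = \left(6^{2} + 7\right) - 7 = \left(36 + 7\right) - 7 = 43 - 7 = 36$)
$w = \frac{423}{2}$ ($w = -7 + \frac{\left(-3 - 20\right) \left(-4 - 15\right)}{2} = -7 + \frac{\left(-23\right) \left(-19\right)}{2} = -7 + \frac{1}{2} \cdot 437 = -7 + \frac{437}{2} = \frac{423}{2} \approx 211.5$)
$\left(H + w\right)^{2} = \left(36 + \frac{423}{2}\right)^{2} = \left(\frac{495}{2}\right)^{2} = \frac{245025}{4}$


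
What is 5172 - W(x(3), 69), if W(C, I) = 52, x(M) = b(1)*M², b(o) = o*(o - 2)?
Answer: 5120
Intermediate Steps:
b(o) = o*(-2 + o)
x(M) = -M² (x(M) = (1*(-2 + 1))*M² = (1*(-1))*M² = -M²)
5172 - W(x(3), 69) = 5172 - 1*52 = 5172 - 52 = 5120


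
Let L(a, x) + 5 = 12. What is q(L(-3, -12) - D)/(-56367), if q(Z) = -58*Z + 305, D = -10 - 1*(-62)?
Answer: -2915/56367 ≈ -0.051715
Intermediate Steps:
L(a, x) = 7 (L(a, x) = -5 + 12 = 7)
D = 52 (D = -10 + 62 = 52)
q(Z) = 305 - 58*Z
q(L(-3, -12) - D)/(-56367) = (305 - 58*(7 - 1*52))/(-56367) = (305 - 58*(7 - 52))*(-1/56367) = (305 - 58*(-45))*(-1/56367) = (305 + 2610)*(-1/56367) = 2915*(-1/56367) = -2915/56367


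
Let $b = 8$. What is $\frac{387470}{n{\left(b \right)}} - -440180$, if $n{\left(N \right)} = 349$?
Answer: $\frac{154010290}{349} \approx 4.4129 \cdot 10^{5}$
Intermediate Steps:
$\frac{387470}{n{\left(b \right)}} - -440180 = \frac{387470}{349} - -440180 = 387470 \cdot \frac{1}{349} + 440180 = \frac{387470}{349} + 440180 = \frac{154010290}{349}$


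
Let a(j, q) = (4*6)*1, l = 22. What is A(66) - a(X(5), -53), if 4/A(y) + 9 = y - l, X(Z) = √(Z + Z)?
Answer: -836/35 ≈ -23.886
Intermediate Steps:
X(Z) = √2*√Z (X(Z) = √(2*Z) = √2*√Z)
A(y) = 4/(-31 + y) (A(y) = 4/(-9 + (y - 1*22)) = 4/(-9 + (y - 22)) = 4/(-9 + (-22 + y)) = 4/(-31 + y))
a(j, q) = 24 (a(j, q) = 24*1 = 24)
A(66) - a(X(5), -53) = 4/(-31 + 66) - 1*24 = 4/35 - 24 = -836/35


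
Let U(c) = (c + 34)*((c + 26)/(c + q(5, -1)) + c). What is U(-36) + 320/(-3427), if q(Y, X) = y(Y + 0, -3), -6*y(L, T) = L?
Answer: 54048464/757367 ≈ 71.364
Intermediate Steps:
y(L, T) = -L/6
q(Y, X) = -Y/6 (q(Y, X) = -(Y + 0)/6 = -Y/6)
U(c) = (34 + c)*(c + (26 + c)/(-⅚ + c)) (U(c) = (c + 34)*((c + 26)/(c - ⅙*5) + c) = (34 + c)*((26 + c)/(c - ⅚) + c) = (34 + c)*((26 + c)/(-⅚ + c) + c) = (34 + c)*(c + (26 + c)/(-⅚ + c)))
U(-36) + 320/(-3427) = (5304 + 6*(-36)³ + 190*(-36) + 205*(-36)²)/(-5 + 6*(-36)) + 320/(-3427) = (5304 + 6*(-46656) - 6840 + 205*1296)/(-5 - 216) + 320*(-1/3427) = (5304 - 279936 - 6840 + 265680)/(-221) - 320/3427 = -1/221*(-15792) - 320/3427 = 15792/221 - 320/3427 = 54048464/757367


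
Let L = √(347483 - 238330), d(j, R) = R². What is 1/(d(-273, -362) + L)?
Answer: 131044/17172420783 - √109153/17172420783 ≈ 7.6118e-6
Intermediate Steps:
L = √109153 ≈ 330.38
1/(d(-273, -362) + L) = 1/((-362)² + √109153) = 1/(131044 + √109153)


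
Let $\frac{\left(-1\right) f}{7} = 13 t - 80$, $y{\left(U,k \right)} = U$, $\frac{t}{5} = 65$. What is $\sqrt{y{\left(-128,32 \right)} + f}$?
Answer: $i \sqrt{29143} \approx 170.71 i$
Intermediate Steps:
$t = 325$ ($t = 5 \cdot 65 = 325$)
$f = -29015$ ($f = - 7 \left(13 \cdot 325 - 80\right) = - 7 \left(4225 - 80\right) = \left(-7\right) 4145 = -29015$)
$\sqrt{y{\left(-128,32 \right)} + f} = \sqrt{-128 - 29015} = \sqrt{-29143} = i \sqrt{29143}$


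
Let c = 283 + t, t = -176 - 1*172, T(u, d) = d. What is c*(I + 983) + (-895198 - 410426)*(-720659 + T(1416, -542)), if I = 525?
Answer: 941617236404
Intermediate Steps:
t = -348 (t = -176 - 172 = -348)
c = -65 (c = 283 - 348 = -65)
c*(I + 983) + (-895198 - 410426)*(-720659 + T(1416, -542)) = -65*(525 + 983) + (-895198 - 410426)*(-720659 - 542) = -65*1508 - 1305624*(-721201) = -98020 + 941617334424 = 941617236404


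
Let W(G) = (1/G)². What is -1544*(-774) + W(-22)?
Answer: 578407105/484 ≈ 1.1951e+6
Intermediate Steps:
W(G) = G⁻²
-1544*(-774) + W(-22) = -1544*(-774) + (-22)⁻² = 1195056 + 1/484 = 578407105/484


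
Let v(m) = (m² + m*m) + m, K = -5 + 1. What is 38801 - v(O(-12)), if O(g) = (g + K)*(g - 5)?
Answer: -109439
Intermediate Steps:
K = -4
O(g) = (-5 + g)*(-4 + g) (O(g) = (g - 4)*(g - 5) = (-4 + g)*(-5 + g) = (-5 + g)*(-4 + g))
v(m) = m + 2*m² (v(m) = (m² + m²) + m = 2*m² + m = m + 2*m²)
38801 - v(O(-12)) = 38801 - (20 + (-12)² - 9*(-12))*(1 + 2*(20 + (-12)² - 9*(-12))) = 38801 - (20 + 144 + 108)*(1 + 2*(20 + 144 + 108)) = 38801 - 272*(1 + 2*272) = 38801 - 272*(1 + 544) = 38801 - 272*545 = 38801 - 1*148240 = 38801 - 148240 = -109439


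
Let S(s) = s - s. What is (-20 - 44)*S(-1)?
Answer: 0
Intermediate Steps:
S(s) = 0
(-20 - 44)*S(-1) = (-20 - 44)*0 = -64*0 = 0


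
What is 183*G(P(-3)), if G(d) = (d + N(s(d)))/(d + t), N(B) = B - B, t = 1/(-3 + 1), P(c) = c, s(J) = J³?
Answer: 1098/7 ≈ 156.86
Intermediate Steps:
t = -½ (t = 1/(-2) = -½ ≈ -0.50000)
N(B) = 0
G(d) = d/(-½ + d) (G(d) = (d + 0)/(d - ½) = d/(-½ + d))
183*G(P(-3)) = 183*(2*(-3)/(-1 + 2*(-3))) = 183*(2*(-3)/(-1 - 6)) = 183*(2*(-3)/(-7)) = 183*(2*(-3)*(-⅐)) = 183*(6/7) = 1098/7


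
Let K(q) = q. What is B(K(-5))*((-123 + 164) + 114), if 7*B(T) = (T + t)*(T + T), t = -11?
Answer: 24800/7 ≈ 3542.9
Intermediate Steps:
B(T) = 2*T*(-11 + T)/7 (B(T) = ((T - 11)*(T + T))/7 = ((-11 + T)*(2*T))/7 = (2*T*(-11 + T))/7 = 2*T*(-11 + T)/7)
B(K(-5))*((-123 + 164) + 114) = ((2/7)*(-5)*(-11 - 5))*((-123 + 164) + 114) = ((2/7)*(-5)*(-16))*(41 + 114) = (160/7)*155 = 24800/7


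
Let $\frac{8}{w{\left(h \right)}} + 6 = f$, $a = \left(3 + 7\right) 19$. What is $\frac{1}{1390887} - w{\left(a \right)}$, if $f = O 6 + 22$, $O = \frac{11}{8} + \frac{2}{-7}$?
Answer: $- \frac{311558057}{877649697} \approx -0.35499$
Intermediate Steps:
$a = 190$ ($a = 10 \cdot 19 = 190$)
$O = \frac{61}{56}$ ($O = 11 \cdot \frac{1}{8} + 2 \left(- \frac{1}{7}\right) = \frac{11}{8} - \frac{2}{7} = \frac{61}{56} \approx 1.0893$)
$f = \frac{799}{28}$ ($f = \frac{61}{56} \cdot 6 + 22 = \frac{183}{28} + 22 = \frac{799}{28} \approx 28.536$)
$w{\left(h \right)} = \frac{224}{631}$ ($w{\left(h \right)} = \frac{8}{-6 + \frac{799}{28}} = \frac{8}{\frac{631}{28}} = 8 \cdot \frac{28}{631} = \frac{224}{631}$)
$\frac{1}{1390887} - w{\left(a \right)} = \frac{1}{1390887} - \frac{224}{631} = - \frac{311558057}{877649697}$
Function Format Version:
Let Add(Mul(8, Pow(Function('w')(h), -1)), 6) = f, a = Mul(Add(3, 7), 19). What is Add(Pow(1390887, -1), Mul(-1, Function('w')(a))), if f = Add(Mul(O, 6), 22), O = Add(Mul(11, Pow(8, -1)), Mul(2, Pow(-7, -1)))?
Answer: Rational(-311558057, 877649697) ≈ -0.35499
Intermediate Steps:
a = 190 (a = Mul(10, 19) = 190)
O = Rational(61, 56) (O = Add(Mul(11, Rational(1, 8)), Mul(2, Rational(-1, 7))) = Add(Rational(11, 8), Rational(-2, 7)) = Rational(61, 56) ≈ 1.0893)
f = Rational(799, 28) (f = Add(Mul(Rational(61, 56), 6), 22) = Add(Rational(183, 28), 22) = Rational(799, 28) ≈ 28.536)
Function('w')(h) = Rational(224, 631) (Function('w')(h) = Mul(8, Pow(Add(-6, Rational(799, 28)), -1)) = Mul(8, Pow(Rational(631, 28), -1)) = Mul(8, Rational(28, 631)) = Rational(224, 631))
Add(Pow(1390887, -1), Mul(-1, Function('w')(a))) = Add(Pow(1390887, -1), Mul(-1, Rational(224, 631))) = Add(Rational(1, 1390887), Rational(-224, 631)) = Rational(-311558057, 877649697)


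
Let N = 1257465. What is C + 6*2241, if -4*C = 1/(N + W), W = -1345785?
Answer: 4750202881/353280 ≈ 13446.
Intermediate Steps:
C = 1/353280 (C = -1/(4*(1257465 - 1345785)) = -¼/(-88320) = -¼*(-1/88320) = 1/353280 ≈ 2.8306e-6)
C + 6*2241 = 1/353280 + 6*2241 = 1/353280 + 13446 = 4750202881/353280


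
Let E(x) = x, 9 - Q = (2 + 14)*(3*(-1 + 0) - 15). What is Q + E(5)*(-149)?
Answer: -448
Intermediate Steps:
Q = 297 (Q = 9 - (2 + 14)*(3*(-1 + 0) - 15) = 9 - 16*(3*(-1) - 15) = 9 - 16*(-3 - 15) = 9 - 16*(-18) = 9 - 1*(-288) = 9 + 288 = 297)
Q + E(5)*(-149) = 297 + 5*(-149) = 297 - 745 = -448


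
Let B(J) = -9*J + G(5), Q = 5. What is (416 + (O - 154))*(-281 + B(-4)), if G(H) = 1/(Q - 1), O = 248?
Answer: -249645/2 ≈ -1.2482e+5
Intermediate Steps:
G(H) = 1/4 (G(H) = 1/(5 - 1) = 1/4)
B(J) = 1/4 - 9*J (B(J) = -9*J + 1/4 = 1/4 - 9*J)
(416 + (O - 154))*(-281 + B(-4)) = (416 + (248 - 154))*(-281 + (1/4 - 9*(-4))) = (416 + 94)*(-281 + (1/4 + 36)) = 510*(-281 + 145/4) = 510*(-979/4) = -249645/2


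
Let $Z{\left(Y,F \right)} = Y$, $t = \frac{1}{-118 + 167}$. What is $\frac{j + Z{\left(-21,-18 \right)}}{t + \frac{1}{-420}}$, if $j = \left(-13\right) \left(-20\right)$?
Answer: $\frac{702660}{53} \approx 13258.0$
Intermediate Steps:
$t = \frac{1}{49} \approx 0.020408$
$j = 260$
$\frac{j + Z{\left(-21,-18 \right)}}{t + \frac{1}{-420}} = \frac{260 - 21}{\frac{1}{49} + \frac{1}{-420}} = \frac{239}{\frac{1}{49} - \frac{1}{420}} = \frac{239}{\frac{53}{2940}} = 239 \cdot \frac{2940}{53} = \frac{702660}{53}$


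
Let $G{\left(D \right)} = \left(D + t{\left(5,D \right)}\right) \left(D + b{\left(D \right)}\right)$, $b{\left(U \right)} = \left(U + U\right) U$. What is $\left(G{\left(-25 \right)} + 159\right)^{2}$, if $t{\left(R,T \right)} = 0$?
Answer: $928177156$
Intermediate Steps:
$b{\left(U \right)} = 2 U^{2}$ ($b{\left(U \right)} = 2 U U = 2 U^{2}$)
$G{\left(D \right)} = D \left(D + 2 D^{2}\right)$ ($G{\left(D \right)} = \left(D + 0\right) \left(D + 2 D^{2}\right) = D \left(D + 2 D^{2}\right)$)
$\left(G{\left(-25 \right)} + 159\right)^{2} = \left(\left(-25\right)^{2} \left(1 + 2 \left(-25\right)\right) + 159\right)^{2} = \left(625 \left(1 - 50\right) + 159\right)^{2} = \left(625 \left(-49\right) + 159\right)^{2} = \left(-30625 + 159\right)^{2} = \left(-30466\right)^{2} = 928177156$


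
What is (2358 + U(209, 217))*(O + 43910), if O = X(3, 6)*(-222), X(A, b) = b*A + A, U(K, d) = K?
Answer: 100749616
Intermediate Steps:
X(A, b) = A + A*b (X(A, b) = A*b + A = A + A*b)
O = -4662 (O = (3*(1 + 6))*(-222) = (3*7)*(-222) = 21*(-222) = -4662)
(2358 + U(209, 217))*(O + 43910) = (2358 + 209)*(-4662 + 43910) = 2567*39248 = 100749616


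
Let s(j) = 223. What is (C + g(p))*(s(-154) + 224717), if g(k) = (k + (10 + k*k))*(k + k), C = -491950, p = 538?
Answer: 70077682083480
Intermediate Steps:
g(k) = 2*k*(10 + k + k²) (g(k) = (k + (10 + k²))*(2*k) = (10 + k + k²)*(2*k) = 2*k*(10 + k + k²))
(C + g(p))*(s(-154) + 224717) = (-491950 + 2*538*(10 + 538 + 538²))*(223 + 224717) = (-491950 + 2*538*(10 + 538 + 289444))*224940 = (-491950 + 2*538*289992)*224940 = (-491950 + 312031392)*224940 = 311539442*224940 = 70077682083480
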